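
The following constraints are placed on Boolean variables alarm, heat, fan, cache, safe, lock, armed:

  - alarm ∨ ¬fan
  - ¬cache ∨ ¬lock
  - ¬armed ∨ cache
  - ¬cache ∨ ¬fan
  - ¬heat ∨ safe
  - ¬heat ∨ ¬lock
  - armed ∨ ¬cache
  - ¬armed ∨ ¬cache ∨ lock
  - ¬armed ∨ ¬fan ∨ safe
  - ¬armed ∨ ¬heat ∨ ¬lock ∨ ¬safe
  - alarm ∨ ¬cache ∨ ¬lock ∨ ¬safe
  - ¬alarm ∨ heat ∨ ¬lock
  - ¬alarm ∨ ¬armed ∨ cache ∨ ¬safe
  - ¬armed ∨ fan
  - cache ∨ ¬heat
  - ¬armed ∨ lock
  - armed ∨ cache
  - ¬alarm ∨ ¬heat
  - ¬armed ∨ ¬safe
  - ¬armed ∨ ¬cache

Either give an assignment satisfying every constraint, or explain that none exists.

Case armed = True:
  (¬armed ∨ cache) forces cache = True.
  Clause (¬armed ∨ ¬cache) is falsified — contradiction.
Case armed = False:
  (armed ∨ ¬cache) forces cache = False.
  Clause (armed ∨ cache) is falsified — contradiction.
Both cases fail, so the formula is unsatisfiable.

Unsatisfiable — no assignment works.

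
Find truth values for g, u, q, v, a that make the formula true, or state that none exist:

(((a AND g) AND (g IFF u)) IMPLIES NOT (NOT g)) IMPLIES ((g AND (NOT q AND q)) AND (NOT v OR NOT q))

The formula is unsatisfiable.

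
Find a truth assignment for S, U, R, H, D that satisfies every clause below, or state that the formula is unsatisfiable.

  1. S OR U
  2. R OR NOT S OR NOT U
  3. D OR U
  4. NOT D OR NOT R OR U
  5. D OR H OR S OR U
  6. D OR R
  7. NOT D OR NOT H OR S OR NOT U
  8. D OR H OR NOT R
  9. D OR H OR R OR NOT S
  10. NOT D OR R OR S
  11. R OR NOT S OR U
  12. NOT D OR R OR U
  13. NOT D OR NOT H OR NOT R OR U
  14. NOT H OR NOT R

Set S = True.
Try U = False:
  (D OR U) forces D = True.
  (NOT D OR NOT R OR U) forces R = False.
  clause (R OR NOT S OR U) is falsified — backtrack.
So U = True.
  then (R OR NOT S OR NOT U) forces R = True.
  then (NOT H OR NOT R) forces H = False.
  then (D OR H OR NOT R) forces D = True.
All clauses satisfied.

S=T, U=T, R=T, H=F, D=T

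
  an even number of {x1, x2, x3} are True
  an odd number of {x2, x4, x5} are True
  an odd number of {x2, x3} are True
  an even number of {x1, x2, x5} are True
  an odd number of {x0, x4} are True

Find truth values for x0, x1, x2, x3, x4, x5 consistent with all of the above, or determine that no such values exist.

x0 = True; x1 = True; x2 = True; x3 = False; x4 = False; x5 = False

{x1, x2, x3}: 2 true → even ✓
{x2, x4, x5}: 1 true → odd ✓
{x2, x3}: 1 true → odd ✓
{x1, x2, x5}: 2 true → even ✓
{x0, x4}: 1 true → odd ✓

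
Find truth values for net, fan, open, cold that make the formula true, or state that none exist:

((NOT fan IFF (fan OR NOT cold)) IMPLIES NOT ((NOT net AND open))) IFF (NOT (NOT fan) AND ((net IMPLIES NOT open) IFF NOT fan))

net = True, fan = True, open = True, cold = True

  ((NOT fan IFF (fan OR NOT cold)) IMPLIES NOT ((NOT net AND open))) IFF (NOT (NOT fan) AND ((net IMPLIES NOT open) IFF NOT fan)) = True
    (NOT fan IFF (fan OR NOT cold)) IMPLIES NOT ((NOT net AND open)) = True
      NOT fan IFF (fan OR NOT cold) = False
        NOT fan = False
        fan OR NOT cold = True
          NOT cold = False
      NOT ((NOT net AND open)) = True
        NOT net AND open = False
          NOT net = False
    NOT (NOT fan) AND ((net IMPLIES NOT open) IFF NOT fan) = True
      NOT (NOT fan) = True
        NOT fan = False
      (net IMPLIES NOT open) IFF NOT fan = True
        net IMPLIES NOT open = False
          NOT open = False
        NOT fan = False
The formula evaluates to True.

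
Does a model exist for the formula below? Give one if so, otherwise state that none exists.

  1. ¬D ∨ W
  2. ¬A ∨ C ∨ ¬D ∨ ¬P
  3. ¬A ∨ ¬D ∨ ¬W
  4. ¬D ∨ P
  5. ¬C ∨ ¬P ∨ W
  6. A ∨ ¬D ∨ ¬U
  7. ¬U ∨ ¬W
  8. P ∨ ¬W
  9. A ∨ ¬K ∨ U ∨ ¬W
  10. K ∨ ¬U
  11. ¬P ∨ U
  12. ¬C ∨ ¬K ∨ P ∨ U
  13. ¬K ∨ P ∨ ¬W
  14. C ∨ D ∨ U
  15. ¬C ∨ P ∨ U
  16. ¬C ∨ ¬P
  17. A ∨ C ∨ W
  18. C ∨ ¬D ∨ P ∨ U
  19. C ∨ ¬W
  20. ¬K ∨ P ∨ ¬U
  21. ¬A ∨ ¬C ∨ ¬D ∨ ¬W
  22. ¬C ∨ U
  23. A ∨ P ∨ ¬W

Set C = False.
  then (C ∨ ¬W) forces W = False.
  then (¬D ∨ W) forces D = False.
  then (C ∨ D ∨ U) forces U = True.
  then (A ∨ C ∨ W) forces A = True.
  then (K ∨ ¬U) forces K = True.
  then (¬K ∨ P ∨ ¬U) forces P = True.
All clauses satisfied.

C = False, A = True, K = True, W = False, U = True, P = True, D = False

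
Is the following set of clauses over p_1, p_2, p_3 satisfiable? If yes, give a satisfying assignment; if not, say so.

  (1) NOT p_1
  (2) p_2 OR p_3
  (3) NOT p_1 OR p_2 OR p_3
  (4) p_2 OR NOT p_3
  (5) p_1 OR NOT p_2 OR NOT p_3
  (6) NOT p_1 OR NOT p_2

p_1: False, p_2: True, p_3: False

Unit clause (NOT p_1) forces p_1 = False.
Try p_2 = False:
  (p_2 OR p_3) forces p_3 = True.
  clause (p_2 OR NOT p_3) is falsified — backtrack.
So p_2 = True.
  then (p_1 OR NOT p_2 OR NOT p_3) forces p_3 = False.
Check each clause:
  (NOT p_1): NOT p_1 holds.
  (p_2 OR p_3): p_2 holds.
  (NOT p_1 OR p_2 OR p_3): NOT p_1 holds.
  (p_2 OR NOT p_3): p_2 holds.
  (p_1 OR NOT p_2 OR NOT p_3): NOT p_3 holds.
  (NOT p_1 OR NOT p_2): NOT p_1 holds.
All clauses satisfied.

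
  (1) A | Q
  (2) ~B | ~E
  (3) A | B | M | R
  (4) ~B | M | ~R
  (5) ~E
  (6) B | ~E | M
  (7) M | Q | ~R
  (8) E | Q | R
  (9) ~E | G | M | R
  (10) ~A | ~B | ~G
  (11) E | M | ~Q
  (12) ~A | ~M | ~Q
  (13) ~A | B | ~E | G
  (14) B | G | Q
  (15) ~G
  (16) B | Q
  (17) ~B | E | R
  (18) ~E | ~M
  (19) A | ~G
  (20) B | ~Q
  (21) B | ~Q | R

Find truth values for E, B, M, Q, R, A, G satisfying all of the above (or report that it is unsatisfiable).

Unit clause (~E) forces E = False.
Unit clause (~G) forces G = False.
Set B = True.
  then (~B | E | R) forces R = True.
  then (~B | M | ~R) forces M = True.
Set Q = False.
  then (A | Q) forces A = True.
All clauses satisfied.

E = False; B = True; M = True; Q = False; R = True; A = True; G = False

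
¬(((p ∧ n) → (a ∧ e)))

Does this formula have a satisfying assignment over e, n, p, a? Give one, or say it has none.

e = True; n = True; p = True; a = False

  ¬(((p ∧ n) → (a ∧ e))) = True
    (p ∧ n) → (a ∧ e) = False
      p ∧ n = True
      a ∧ e = False
The formula evaluates to True.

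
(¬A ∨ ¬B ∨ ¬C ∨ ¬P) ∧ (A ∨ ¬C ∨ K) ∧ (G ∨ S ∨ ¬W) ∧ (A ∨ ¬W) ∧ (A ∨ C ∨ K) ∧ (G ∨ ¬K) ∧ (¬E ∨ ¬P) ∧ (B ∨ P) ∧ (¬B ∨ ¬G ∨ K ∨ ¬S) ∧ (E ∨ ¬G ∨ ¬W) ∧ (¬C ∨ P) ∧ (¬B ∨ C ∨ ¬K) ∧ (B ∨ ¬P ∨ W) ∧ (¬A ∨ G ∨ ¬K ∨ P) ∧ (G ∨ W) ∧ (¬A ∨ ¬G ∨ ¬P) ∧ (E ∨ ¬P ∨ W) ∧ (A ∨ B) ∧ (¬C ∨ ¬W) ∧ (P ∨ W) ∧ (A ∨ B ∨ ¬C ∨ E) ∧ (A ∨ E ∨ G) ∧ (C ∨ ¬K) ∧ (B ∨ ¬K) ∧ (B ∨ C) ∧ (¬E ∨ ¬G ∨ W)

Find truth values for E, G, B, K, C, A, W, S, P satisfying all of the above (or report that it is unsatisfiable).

E=T; G=F; B=T; K=F; C=F; A=T; W=T; S=T; P=F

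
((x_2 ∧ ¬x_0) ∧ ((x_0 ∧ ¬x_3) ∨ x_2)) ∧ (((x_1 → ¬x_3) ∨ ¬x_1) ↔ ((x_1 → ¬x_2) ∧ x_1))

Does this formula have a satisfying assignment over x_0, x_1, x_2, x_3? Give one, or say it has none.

x_0 = False, x_1 = True, x_2 = True, x_3 = True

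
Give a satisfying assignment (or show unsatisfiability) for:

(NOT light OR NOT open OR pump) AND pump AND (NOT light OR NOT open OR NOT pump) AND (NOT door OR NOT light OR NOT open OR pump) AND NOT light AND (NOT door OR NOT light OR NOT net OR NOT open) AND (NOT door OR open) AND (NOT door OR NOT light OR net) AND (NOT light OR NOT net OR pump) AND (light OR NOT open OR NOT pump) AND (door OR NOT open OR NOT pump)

net = True, pump = True, door = False, open = False, light = False

Unit clause (pump) forces pump = True.
Unit clause (NOT light) forces light = False.
In (light OR NOT open OR NOT pump) only NOT open is left, so open = False.
In (NOT door OR open) only NOT door is left, so door = False.
Set net = True.
All clauses satisfied.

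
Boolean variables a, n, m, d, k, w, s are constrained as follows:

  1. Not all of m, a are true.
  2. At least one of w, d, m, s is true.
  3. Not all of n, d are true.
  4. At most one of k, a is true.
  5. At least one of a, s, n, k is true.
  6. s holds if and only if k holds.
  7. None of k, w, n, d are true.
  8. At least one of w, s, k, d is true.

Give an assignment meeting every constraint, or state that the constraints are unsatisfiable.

The formula is unsatisfiable.

Case d = True:
  Constraint (7) is violated (d=T) — contradiction.
Case d = False:
  (7) forces k = False.
  (6) with k=F forces s = False.
  (7) forces w = False.
  Constraint (8) is violated (w=F, s=F, k=F, d=F) — contradiction.
Both cases fail — unsatisfiable.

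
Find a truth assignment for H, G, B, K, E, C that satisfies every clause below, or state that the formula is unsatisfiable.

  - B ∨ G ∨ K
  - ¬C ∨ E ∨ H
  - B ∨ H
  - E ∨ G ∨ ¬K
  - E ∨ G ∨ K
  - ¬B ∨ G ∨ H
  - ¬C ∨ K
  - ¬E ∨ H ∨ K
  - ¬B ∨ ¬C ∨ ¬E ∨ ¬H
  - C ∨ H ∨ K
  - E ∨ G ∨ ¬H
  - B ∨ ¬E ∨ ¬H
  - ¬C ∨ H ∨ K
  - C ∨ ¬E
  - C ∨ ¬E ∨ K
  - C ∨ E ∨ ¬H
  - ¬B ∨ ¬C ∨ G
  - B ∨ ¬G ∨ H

Set H = False.
  then (B ∨ H) forces B = True.
  then (¬B ∨ G ∨ H) forces G = True.
Try K = False:
  (¬C ∨ K) forces C = False.
  clause (C ∨ H ∨ K) is falsified — backtrack.
So K = True.
Set E = True.
  then (C ∨ ¬E) forces C = True.
All clauses satisfied.

H = False; G = True; B = True; K = True; E = True; C = True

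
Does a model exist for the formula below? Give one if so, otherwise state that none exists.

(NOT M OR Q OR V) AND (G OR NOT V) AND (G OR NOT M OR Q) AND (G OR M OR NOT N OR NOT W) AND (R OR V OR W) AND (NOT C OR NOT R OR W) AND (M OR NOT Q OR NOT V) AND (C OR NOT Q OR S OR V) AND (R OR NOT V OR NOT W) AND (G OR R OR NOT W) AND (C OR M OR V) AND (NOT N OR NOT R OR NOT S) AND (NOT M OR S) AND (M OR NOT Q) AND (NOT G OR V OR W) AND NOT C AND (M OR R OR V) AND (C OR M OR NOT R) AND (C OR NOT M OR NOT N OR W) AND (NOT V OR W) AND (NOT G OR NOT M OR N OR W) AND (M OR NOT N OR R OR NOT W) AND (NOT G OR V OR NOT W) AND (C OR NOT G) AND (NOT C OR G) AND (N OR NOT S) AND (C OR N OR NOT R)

UNSATISFIABLE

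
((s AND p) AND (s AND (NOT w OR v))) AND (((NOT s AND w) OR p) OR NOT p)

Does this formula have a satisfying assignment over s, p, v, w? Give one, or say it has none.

s = True, p = True, v = False, w = False

  (s AND p) AND (s AND (NOT w OR v)) = True
    s AND p = True
    s AND (NOT w OR v) = True
      NOT w OR v = True
        NOT w = True
  ((NOT s AND w) OR p) OR NOT p = True
    (NOT s AND w) OR p = True
      NOT s AND w = False
        NOT s = False
    NOT p = False
Both conjuncts True, so the formula holds.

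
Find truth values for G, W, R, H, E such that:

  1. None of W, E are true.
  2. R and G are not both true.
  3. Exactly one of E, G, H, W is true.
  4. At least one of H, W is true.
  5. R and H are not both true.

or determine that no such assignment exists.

G = False, W = False, R = False, H = True, E = False

  (1) {W, E}: 0 true — none ✓
  (2) R=F, G=F — not both ✓
  (3) {E, G, H, W}: 1 true — exactly one ✓
  (4) {H, W}: 1 true — at least one ✓
  (5) R=F, H=T — not both ✓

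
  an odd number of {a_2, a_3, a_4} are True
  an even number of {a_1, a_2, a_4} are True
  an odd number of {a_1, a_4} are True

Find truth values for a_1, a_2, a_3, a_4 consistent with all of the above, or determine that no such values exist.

a_1 = False, a_2 = True, a_3 = True, a_4 = True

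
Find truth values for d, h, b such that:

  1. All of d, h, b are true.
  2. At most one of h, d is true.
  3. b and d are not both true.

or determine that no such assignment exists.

Case d = True:
  (1) forces h = True.
  Constraint (2) is violated (h=T, d=T) — contradiction.
Case d = False:
  Constraint (1) is violated (d=F) — contradiction.
Both cases fail — unsatisfiable.

Unsatisfiable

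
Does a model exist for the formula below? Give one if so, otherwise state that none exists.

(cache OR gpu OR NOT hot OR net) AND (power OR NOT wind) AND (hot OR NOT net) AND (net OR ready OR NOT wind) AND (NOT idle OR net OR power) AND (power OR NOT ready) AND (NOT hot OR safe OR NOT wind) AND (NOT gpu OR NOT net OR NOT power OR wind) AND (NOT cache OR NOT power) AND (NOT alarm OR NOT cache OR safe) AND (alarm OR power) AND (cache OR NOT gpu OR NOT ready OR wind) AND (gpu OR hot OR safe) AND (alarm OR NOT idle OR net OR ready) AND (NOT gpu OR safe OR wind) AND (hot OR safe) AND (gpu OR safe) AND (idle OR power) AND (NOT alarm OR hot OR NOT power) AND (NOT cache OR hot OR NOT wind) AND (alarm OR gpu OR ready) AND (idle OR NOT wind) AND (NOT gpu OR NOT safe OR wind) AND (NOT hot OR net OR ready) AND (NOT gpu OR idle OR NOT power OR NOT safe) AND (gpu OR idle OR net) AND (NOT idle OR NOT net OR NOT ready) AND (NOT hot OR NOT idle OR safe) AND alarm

Unit clause (alarm) forces alarm = True.
Set power = True.
  then (NOT cache OR NOT power) forces cache = False.
  then (NOT alarm OR hot OR NOT power) forces hot = True.
Set gpu = True.
Set idle = True.
  then (NOT hot OR NOT idle OR safe) forces safe = True.
  then (NOT gpu OR NOT safe OR wind) forces wind = True.
Set net = False.
  then (net OR ready OR NOT wind) forces ready = True.
All clauses satisfied.

power = True; gpu = True; idle = True; alarm = True; cache = False; safe = True; hot = True; net = False; wind = True; ready = True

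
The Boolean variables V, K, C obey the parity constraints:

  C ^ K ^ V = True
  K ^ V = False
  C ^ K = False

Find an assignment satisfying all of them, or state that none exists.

V=T, K=T, C=T

C ^ K ^ V = T ^ T ^ T = True ✓
K ^ V = T ^ T = False ✓
C ^ K = T ^ T = False ✓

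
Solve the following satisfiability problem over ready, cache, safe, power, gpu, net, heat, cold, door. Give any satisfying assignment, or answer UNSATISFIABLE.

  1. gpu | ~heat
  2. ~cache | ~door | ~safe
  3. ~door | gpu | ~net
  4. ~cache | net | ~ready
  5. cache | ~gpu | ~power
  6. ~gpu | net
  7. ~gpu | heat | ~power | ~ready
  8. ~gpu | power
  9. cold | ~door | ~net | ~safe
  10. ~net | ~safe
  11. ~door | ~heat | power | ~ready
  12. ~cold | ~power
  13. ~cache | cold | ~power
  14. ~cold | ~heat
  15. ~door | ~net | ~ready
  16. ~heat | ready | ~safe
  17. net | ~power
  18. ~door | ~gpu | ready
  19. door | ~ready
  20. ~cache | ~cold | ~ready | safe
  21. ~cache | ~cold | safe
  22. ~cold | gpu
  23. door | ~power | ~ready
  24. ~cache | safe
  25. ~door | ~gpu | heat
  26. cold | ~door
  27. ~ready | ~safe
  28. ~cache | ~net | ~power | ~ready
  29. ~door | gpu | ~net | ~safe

Set ready = False.
Set cache = False.
Set safe = False.
Set power = True.
  then (cache | ~gpu | ~power) forces gpu = False.
  then (~cold | ~power) forces cold = False.
  then (net | ~power) forces net = True.
  then (cold | ~door) forces door = False.
  then (gpu | ~heat) forces heat = False.
All clauses satisfied.

ready: False, cache: False, safe: False, power: True, gpu: False, net: True, heat: False, cold: False, door: False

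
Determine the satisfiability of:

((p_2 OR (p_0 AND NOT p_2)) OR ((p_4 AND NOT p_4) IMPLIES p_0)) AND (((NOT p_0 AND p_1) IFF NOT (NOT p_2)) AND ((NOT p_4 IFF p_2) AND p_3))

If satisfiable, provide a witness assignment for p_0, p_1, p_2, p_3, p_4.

p_0 = True, p_1 = True, p_2 = False, p_3 = True, p_4 = True

  (p_2 OR (p_0 AND NOT p_2)) OR ((p_4 AND NOT p_4) IMPLIES p_0) = True
    p_2 OR (p_0 AND NOT p_2) = True
      p_0 AND NOT p_2 = True
        NOT p_2 = True
    (p_4 AND NOT p_4) IMPLIES p_0 = True
      p_4 AND NOT p_4 = False
        NOT p_4 = False
  ((NOT p_0 AND p_1) IFF NOT (NOT p_2)) AND ((NOT p_4 IFF p_2) AND p_3) = True
    (NOT p_0 AND p_1) IFF NOT (NOT p_2) = True
      NOT p_0 AND p_1 = False
        NOT p_0 = False
      NOT (NOT p_2) = False
        NOT p_2 = True
    (NOT p_4 IFF p_2) AND p_3 = True
      NOT p_4 IFF p_2 = True
        NOT p_4 = False
Both conjuncts True, so the formula holds.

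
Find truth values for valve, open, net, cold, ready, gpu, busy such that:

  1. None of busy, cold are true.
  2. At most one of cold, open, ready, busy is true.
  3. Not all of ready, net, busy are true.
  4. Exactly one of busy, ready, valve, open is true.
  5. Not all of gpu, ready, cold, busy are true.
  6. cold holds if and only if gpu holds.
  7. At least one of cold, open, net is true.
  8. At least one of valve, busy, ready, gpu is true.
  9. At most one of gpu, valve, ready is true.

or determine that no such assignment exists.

valve = False; open = False; net = True; cold = False; ready = True; gpu = False; busy = False

  (1) {busy, cold}: 0 true — none ✓
  (2) {cold, open, ready, busy}: 1 true — at most one ✓
  (3) {ready, net, busy}: 2/3 true — not all ✓
  (4) {busy, ready, valve, open}: 1 true — exactly one ✓
  (5) {gpu, ready, cold, busy}: 1/4 true — not all ✓
  (6) cold=F, gpu=F — same ✓
  (7) {cold, open, net}: 1 true — at least one ✓
  (8) {valve, busy, ready, gpu}: 1 true — at least one ✓
  (9) {gpu, valve, ready}: 1 true — at most one ✓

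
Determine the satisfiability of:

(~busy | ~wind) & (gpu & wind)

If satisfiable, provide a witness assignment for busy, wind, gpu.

busy=F; wind=T; gpu=T

  ~busy | ~wind = True
    ~busy = True
    ~wind = False
  gpu & wind = True
Both conjuncts True, so the formula holds.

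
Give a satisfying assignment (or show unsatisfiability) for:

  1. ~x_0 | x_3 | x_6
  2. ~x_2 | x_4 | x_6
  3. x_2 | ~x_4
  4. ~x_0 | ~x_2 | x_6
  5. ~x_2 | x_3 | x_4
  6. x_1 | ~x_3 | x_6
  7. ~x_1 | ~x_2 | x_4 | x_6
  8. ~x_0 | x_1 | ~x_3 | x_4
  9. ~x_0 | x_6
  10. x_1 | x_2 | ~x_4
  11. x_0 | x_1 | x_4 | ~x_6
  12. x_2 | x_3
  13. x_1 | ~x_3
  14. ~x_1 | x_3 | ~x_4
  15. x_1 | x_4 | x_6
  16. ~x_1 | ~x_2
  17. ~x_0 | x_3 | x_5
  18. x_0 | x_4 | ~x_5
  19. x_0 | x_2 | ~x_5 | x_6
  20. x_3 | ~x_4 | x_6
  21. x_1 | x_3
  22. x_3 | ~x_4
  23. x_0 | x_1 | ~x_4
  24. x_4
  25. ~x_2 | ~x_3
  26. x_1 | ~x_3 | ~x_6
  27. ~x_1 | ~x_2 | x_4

Unsatisfiable — no assignment works.

Case x_1 = True:
  (~x_1 | ~x_2) forces x_2 = False.
  (x_2 | ~x_4) forces x_4 = False.
  Clause (x_4) is falsified — contradiction.
Case x_1 = False:
  (x_1 | ~x_3) forces x_3 = False.
  Clause (x_1 | x_3) is falsified — contradiction.
Both cases fail, so the formula is unsatisfiable.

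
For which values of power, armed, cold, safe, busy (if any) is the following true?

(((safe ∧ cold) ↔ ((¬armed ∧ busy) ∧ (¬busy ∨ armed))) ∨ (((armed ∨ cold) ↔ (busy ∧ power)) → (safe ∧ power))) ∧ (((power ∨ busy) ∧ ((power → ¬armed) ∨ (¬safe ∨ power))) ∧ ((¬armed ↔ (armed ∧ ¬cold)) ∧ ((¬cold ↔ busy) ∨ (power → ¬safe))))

power = False; armed = True; cold = True; safe = False; busy = True

  ((safe ∧ cold) ↔ ((¬armed ∧ busy) ∧ (¬busy ∨ armed))) ∨ (((armed ∨ cold) ↔ (busy ∧ power)) → (safe ∧ power)) = True
    (safe ∧ cold) ↔ ((¬armed ∧ busy) ∧ (¬busy ∨ armed)) = True
      safe ∧ cold = False
      (¬armed ∧ busy) ∧ (¬busy ∨ armed) = False
        ¬armed ∧ busy = False
          ¬armed = False
        ¬busy ∨ armed = True
          ¬busy = False
    ((armed ∨ cold) ↔ (busy ∧ power)) → (safe ∧ power) = True
      (armed ∨ cold) ↔ (busy ∧ power) = False
        armed ∨ cold = True
        busy ∧ power = False
      safe ∧ power = False
  ((power ∨ busy) ∧ ((power → ¬armed) ∨ (¬safe ∨ power))) ∧ ((¬armed ↔ (armed ∧ ¬cold)) ∧ ((¬cold ↔ busy) ∨ (power → ¬safe))) = True
    (power ∨ busy) ∧ ((power → ¬armed) ∨ (¬safe ∨ power)) = True
      power ∨ busy = True
      (power → ¬armed) ∨ (¬safe ∨ power) = True
        power → ¬armed = True
          ¬armed = False
        ¬safe ∨ power = True
          ¬safe = True
    (¬armed ↔ (armed ∧ ¬cold)) ∧ ((¬cold ↔ busy) ∨ (power → ¬safe)) = True
      ¬armed ↔ (armed ∧ ¬cold) = True
        ¬armed = False
        armed ∧ ¬cold = False
          ¬cold = False
      (¬cold ↔ busy) ∨ (power → ¬safe) = True
        ¬cold ↔ busy = False
          ¬cold = False
        power → ¬safe = True
          ¬safe = True
Both conjuncts True, so the formula holds.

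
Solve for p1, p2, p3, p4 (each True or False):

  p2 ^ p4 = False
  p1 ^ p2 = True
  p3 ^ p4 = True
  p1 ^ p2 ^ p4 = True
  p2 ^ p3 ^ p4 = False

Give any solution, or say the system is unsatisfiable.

The formula is unsatisfiable.

Adding constraints 1, 2, 3, 4, 5 mod 2: every variable appears an even number of times on the left, so the left side is 0.
But the right sides sum to 1 (mod 2). 0 ≠ 1 — the system is inconsistent.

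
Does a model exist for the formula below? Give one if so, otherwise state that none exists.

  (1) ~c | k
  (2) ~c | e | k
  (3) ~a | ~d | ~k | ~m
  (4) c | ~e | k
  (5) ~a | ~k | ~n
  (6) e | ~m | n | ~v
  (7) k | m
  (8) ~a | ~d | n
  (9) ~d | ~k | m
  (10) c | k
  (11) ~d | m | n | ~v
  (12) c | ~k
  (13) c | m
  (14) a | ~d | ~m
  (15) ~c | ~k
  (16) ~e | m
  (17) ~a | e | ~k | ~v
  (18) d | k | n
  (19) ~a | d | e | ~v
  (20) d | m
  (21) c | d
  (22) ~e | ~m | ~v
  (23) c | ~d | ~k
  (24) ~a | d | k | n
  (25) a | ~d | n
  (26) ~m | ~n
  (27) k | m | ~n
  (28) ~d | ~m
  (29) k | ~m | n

Case k = True:
  (c | ~k) forces c = True.
  Clause (~c | ~k) is falsified — contradiction.
Case k = False:
  (~c | k) forces c = False.
  Clause (c | k) is falsified — contradiction.
Both cases fail, so the formula is unsatisfiable.

The formula is unsatisfiable.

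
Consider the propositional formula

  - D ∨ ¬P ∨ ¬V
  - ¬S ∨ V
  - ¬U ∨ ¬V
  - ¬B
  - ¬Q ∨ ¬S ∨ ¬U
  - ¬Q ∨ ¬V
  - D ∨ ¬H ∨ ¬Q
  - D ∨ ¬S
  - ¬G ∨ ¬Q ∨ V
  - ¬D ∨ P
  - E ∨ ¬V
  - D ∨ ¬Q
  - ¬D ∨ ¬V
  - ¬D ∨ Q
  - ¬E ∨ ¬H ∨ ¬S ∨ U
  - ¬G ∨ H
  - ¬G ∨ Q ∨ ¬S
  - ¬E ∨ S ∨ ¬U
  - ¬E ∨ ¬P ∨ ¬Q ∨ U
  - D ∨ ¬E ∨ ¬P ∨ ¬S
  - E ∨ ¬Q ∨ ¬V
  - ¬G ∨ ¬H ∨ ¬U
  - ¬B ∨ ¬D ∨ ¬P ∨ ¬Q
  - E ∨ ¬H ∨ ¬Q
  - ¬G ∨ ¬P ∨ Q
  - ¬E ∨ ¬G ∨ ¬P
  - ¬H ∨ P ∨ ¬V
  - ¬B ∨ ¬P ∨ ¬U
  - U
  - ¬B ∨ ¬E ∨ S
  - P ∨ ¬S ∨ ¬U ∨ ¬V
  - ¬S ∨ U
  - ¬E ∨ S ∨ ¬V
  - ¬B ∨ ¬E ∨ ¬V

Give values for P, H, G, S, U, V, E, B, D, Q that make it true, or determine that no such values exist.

Unit clause (¬B) forces B = False.
Unit clause (U) forces U = True.
In (¬U ∨ ¬V) only ¬V is left, so V = False.
In (¬S ∨ V) only ¬S is left, so S = False.
In (¬E ∨ S ∨ ¬U) only ¬E is left, so E = False.
Set P = True.
Set H = False.
  then (¬G ∨ H) forces G = False.
Set D = True.
  then (¬D ∨ Q) forces Q = True.
All clauses satisfied.

P = True, H = False, G = False, S = False, U = True, V = False, E = False, B = False, D = True, Q = True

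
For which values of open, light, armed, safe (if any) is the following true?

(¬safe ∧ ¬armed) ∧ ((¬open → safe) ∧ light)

open = True; light = True; armed = False; safe = False

  ¬safe ∧ ¬armed = True
    ¬safe = True
    ¬armed = True
  (¬open → safe) ∧ light = True
    ¬open → safe = True
      ¬open = False
Both conjuncts True, so the formula holds.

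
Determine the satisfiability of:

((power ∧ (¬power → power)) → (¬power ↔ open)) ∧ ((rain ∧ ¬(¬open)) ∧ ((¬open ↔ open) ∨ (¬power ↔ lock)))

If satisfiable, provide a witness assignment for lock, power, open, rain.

lock: True, power: False, open: True, rain: True

  (power ∧ (¬power → power)) → (¬power ↔ open) = True
    power ∧ (¬power → power) = False
      ¬power → power = False
        ¬power = True
    ¬power ↔ open = True
      ¬power = True
  (rain ∧ ¬(¬open)) ∧ ((¬open ↔ open) ∨ (¬power ↔ lock)) = True
    rain ∧ ¬(¬open) = True
      ¬(¬open) = True
        ¬open = False
    (¬open ↔ open) ∨ (¬power ↔ lock) = True
      ¬open ↔ open = False
        ¬open = False
      ¬power ↔ lock = True
        ¬power = True
Both conjuncts True, so the formula holds.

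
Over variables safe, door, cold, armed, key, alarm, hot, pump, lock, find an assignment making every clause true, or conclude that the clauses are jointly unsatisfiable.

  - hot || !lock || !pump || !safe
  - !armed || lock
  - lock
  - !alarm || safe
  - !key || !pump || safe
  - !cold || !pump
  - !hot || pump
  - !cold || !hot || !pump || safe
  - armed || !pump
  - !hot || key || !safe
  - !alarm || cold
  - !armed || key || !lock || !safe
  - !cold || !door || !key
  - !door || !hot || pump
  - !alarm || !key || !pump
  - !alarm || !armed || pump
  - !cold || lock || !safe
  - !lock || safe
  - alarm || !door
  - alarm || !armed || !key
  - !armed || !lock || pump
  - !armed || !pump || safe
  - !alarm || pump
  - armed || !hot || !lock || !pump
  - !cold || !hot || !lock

safe: True; door: False; cold: True; armed: False; key: True; alarm: False; hot: False; pump: False; lock: True

Unit clause (lock) forces lock = True.
In (!lock || safe) only safe is left, so safe = True.
Set door = False.
Set cold = True.
  then (!cold || !pump) forces pump = False.
  then (!hot || pump) forces hot = False.
  then (!armed || !lock || pump) forces armed = False.
  then (!alarm || pump) forces alarm = False.
Set key = True.
All clauses satisfied.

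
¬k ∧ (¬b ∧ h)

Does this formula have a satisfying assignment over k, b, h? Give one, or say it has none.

k = False, b = False, h = True

  ¬k = True
  ¬b ∧ h = True
    ¬b = True
Both conjuncts True, so the formula holds.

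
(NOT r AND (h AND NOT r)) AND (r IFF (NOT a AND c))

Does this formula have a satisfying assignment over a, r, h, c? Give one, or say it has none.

a = False, r = False, h = True, c = False

  NOT r AND (h AND NOT r) = True
    NOT r = True
    h AND NOT r = True
      NOT r = True
  r IFF (NOT a AND c) = True
    NOT a AND c = False
      NOT a = True
Both conjuncts True, so the formula holds.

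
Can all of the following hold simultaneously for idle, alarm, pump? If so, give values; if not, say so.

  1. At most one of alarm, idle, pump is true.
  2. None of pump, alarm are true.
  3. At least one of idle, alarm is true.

idle = True, alarm = False, pump = False

  (1) {alarm, idle, pump}: 1 true — at most one ✓
  (2) {pump, alarm}: 0 true — none ✓
  (3) {idle, alarm}: 1 true — at least one ✓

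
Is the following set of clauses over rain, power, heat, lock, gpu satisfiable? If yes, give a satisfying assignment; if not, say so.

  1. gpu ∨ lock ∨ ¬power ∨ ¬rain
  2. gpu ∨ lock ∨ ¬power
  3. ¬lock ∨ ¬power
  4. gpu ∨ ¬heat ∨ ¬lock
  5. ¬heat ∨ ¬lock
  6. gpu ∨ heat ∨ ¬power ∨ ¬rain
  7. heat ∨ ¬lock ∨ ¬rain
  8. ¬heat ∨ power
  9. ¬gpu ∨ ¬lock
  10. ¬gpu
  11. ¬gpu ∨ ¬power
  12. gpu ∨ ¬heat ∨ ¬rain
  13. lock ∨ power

rain = False; power = False; heat = False; lock = True; gpu = False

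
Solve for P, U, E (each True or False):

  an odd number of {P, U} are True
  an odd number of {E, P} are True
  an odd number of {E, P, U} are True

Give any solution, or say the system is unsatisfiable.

P = True, U = False, E = False

{P, U}: 1 true → odd ✓
{E, P}: 1 true → odd ✓
{E, P, U}: 1 true → odd ✓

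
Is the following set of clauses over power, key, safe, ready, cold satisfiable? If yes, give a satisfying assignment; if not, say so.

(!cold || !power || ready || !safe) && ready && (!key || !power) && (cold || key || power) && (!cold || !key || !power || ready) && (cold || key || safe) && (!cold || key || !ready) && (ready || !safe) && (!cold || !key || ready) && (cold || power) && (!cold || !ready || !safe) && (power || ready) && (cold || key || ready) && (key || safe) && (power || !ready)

power: True, key: False, safe: True, ready: True, cold: False

Unit clause (ready) forces ready = True.
In (power || !ready) only power is left, so power = True.
In (!key || !power) only !key is left, so key = False.
In (!cold || key || !ready) only !cold is left, so cold = False.
In (key || safe) only safe is left, so safe = True.
All clauses satisfied.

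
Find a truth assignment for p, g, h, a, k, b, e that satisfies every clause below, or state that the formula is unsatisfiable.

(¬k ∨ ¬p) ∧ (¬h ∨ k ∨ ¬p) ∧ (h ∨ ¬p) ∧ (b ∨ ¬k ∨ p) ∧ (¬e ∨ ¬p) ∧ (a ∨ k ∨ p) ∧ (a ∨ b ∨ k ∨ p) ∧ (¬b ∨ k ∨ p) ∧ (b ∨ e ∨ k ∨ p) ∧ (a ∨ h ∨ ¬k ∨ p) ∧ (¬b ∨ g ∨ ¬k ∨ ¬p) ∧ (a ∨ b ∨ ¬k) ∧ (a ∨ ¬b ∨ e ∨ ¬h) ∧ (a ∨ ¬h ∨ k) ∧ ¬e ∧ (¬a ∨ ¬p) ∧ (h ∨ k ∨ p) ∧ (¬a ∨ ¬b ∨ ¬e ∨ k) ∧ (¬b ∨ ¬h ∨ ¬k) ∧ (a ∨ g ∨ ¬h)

Unit clause (¬e) forces e = False.
Try p = True:
  (¬k ∨ ¬p) forces k = False.
  (¬h ∨ k ∨ ¬p) forces h = False.
  clause (h ∨ ¬p) is falsified — backtrack.
So p = False.
Set g = False.
Set h = False.
  then (h ∨ k ∨ p) forces k = True.
  then (b ∨ ¬k ∨ p) forces b = True.
  then (a ∨ h ∨ ¬k ∨ p) forces a = True.
All clauses satisfied.

p: False, g: False, h: False, a: True, k: True, b: True, e: False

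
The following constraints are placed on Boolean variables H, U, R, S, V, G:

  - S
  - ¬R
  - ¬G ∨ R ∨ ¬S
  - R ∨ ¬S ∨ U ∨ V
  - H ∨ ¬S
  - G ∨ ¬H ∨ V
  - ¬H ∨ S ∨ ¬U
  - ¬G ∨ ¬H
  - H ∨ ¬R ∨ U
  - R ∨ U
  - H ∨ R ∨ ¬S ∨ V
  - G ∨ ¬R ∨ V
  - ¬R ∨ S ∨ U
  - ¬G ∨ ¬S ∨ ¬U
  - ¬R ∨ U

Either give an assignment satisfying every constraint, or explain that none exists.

H = True; U = True; R = False; S = True; V = True; G = False

Unit clause (S) forces S = True.
Unit clause (¬R) forces R = False.
In (¬G ∨ R ∨ ¬S) only ¬G is left, so G = False.
In (H ∨ ¬S) only H is left, so H = True.
In (G ∨ ¬H ∨ V) only V is left, so V = True.
In (R ∨ U) only U is left, so U = True.
All clauses satisfied.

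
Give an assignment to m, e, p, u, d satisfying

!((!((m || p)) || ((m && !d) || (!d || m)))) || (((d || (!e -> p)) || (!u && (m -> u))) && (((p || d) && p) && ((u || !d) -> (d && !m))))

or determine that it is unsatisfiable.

m = False; e = False; p = True; u = True; d = True

  !((!((m || p)) || ((m && !d) || (!d || m)))) || (((d || (!e -> p)) || (!u && (m -> u))) && (((p || d) && p) && ((u || !d) -> (d && !m)))) = True
    !((!((m || p)) || ((m && !d) || (!d || m)))) = True
      !((m || p)) || ((m && !d) || (!d || m)) = False
        !((m || p)) = False
          m || p = True
        (m && !d) || (!d || m) = False
          m && !d = False
            !d = False
          !d || m = False
            !d = False
    ((d || (!e -> p)) || (!u && (m -> u))) && (((p || d) && p) && ((u || !d) -> (d && !m))) = True
      (d || (!e -> p)) || (!u && (m -> u)) = True
        d || (!e -> p) = True
          !e -> p = True
            !e = True
        !u && (m -> u) = False
          !u = False
          m -> u = True
      ((p || d) && p) && ((u || !d) -> (d && !m)) = True
        (p || d) && p = True
          p || d = True
        (u || !d) -> (d && !m) = True
          u || !d = True
            !d = False
          d && !m = True
            !m = True
The formula evaluates to True.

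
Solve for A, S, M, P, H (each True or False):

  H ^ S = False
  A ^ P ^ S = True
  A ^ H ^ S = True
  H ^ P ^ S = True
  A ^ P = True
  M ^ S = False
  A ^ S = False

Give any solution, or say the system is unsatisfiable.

Adding constraints 3, 4, 5 mod 2: every variable appears an even number of times on the left, so the left side is 0.
But the right sides sum to 1 (mod 2). 0 ≠ 1 — the system is inconsistent.

UNSATISFIABLE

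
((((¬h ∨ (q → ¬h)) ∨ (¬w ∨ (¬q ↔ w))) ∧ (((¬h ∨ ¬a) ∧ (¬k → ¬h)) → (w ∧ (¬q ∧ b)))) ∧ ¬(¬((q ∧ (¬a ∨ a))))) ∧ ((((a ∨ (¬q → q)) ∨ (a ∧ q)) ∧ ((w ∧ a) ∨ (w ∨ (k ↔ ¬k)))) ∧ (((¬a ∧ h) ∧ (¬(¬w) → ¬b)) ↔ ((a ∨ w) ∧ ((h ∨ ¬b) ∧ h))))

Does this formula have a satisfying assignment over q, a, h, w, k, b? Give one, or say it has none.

Case q = True: the formula simplifies to ((((¬h ∨ ¬h) ∨ (¬w ∨ ¬w)) ∧ ¬(((¬h ∨ ¬a) ∧ (¬k → ¬h)))) ∧ ¬(¬((¬a ∨ a)))) ∧ (((w ∧ a) ∨ (w ∨ (k ↔ ¬k))) ∧ (((¬a ∧ h) ∧ (¬(¬w) → ¬b)) ↔ ((a ∨ w) ∧ ((h ∨ ¬b) ∧ h)))).
  h = True: simplifies to (((¬w ∨ ¬w) ∧ ¬((¬a ∧ k))) ∧ ¬(¬((¬a ∨ a)))) ∧ (((w ∧ a) ∨ (w ∨ (k ↔ ¬k))) ∧ ((¬a ∧ (¬(¬w) → ¬b)) ↔ (a ∨ w))).
    w = True: the conjunct ¬w ∨ ¬w becomes ¬True ∨ ¬True = False.
    w = False: simplifies to (¬((¬a ∧ k)) ∧ ¬(¬((¬a ∨ a)))) ∧ ((k ↔ ¬k) ∧ (¬a ↔ a)).
      a = True: the conjunct ¬a ↔ a becomes ¬True ↔ True = False.
      a = False: the conjunct ¬a ↔ a becomes ¬False ↔ False = False.
  h = False: the conjunct ¬(((¬h ∨ ¬a) ∧ (¬k → ¬h))) becomes ¬((True ∧ True)) = False.
Case q = False: the conjunct ¬(¬((q ∧ (¬a ∨ a)))) becomes ¬(¬False) = False.
Both cases fail — unsatisfiable.

Unsatisfiable — no assignment works.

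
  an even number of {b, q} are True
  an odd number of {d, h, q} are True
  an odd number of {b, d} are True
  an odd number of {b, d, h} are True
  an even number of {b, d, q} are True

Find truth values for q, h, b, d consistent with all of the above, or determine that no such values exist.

q=T, h=F, b=T, d=F

{b, q}: 2 true → even ✓
{d, h, q}: 1 true → odd ✓
{b, d}: 1 true → odd ✓
{b, d, h}: 1 true → odd ✓
{b, d, q}: 2 true → even ✓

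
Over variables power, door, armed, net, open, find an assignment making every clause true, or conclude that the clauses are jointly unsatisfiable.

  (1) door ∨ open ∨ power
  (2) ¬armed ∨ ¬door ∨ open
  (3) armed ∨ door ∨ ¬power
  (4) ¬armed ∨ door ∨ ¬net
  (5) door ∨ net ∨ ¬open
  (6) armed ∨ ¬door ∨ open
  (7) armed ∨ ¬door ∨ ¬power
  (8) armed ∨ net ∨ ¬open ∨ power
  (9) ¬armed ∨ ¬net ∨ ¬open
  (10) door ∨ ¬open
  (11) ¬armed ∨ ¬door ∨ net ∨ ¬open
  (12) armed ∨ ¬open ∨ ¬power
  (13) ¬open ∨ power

power=T; door=F; armed=T; net=F; open=F

Try power = False:
  (¬open ∨ power) forces open = False.
  (door ∨ open ∨ power) forces door = True.
  (¬armed ∨ ¬door ∨ open) forces armed = False.
  clause (armed ∨ ¬door ∨ open) is falsified — backtrack.
So power = True.
Try door = True:
  (armed ∨ ¬door ∨ ¬power) forces armed = True.
  (¬armed ∨ ¬door ∨ open) forces open = True.
  (¬armed ∨ ¬net ∨ ¬open) forces net = False.
  clause (¬armed ∨ ¬door ∨ net ∨ ¬open) is falsified — backtrack.
So door = False.
  then (armed ∨ door ∨ ¬power) forces armed = True.
  then (¬armed ∨ door ∨ ¬net) forces net = False.
  then (door ∨ net ∨ ¬open) forces open = False.
All clauses satisfied.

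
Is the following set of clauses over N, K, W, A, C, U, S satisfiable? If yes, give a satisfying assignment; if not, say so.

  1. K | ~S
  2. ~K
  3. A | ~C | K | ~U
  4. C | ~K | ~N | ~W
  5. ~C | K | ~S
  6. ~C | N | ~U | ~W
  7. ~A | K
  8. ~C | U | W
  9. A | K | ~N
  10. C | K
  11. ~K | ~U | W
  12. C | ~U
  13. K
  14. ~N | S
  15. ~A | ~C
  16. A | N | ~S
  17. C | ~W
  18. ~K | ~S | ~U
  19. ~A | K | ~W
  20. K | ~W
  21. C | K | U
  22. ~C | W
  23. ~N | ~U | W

Unsatisfiable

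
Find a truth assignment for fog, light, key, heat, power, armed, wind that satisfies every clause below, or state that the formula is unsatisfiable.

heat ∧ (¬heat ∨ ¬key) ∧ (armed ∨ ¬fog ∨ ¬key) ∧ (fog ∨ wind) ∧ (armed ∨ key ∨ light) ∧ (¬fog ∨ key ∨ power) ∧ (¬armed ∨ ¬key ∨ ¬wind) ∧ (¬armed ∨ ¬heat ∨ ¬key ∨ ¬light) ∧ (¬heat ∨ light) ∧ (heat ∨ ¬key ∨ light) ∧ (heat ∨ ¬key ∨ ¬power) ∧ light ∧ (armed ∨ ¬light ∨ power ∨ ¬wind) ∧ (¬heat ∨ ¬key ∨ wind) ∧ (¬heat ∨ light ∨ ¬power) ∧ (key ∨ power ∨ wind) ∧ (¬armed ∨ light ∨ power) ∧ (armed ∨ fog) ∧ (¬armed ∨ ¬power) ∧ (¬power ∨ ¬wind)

Unit clause (heat) forces heat = True.
In (¬heat ∨ ¬key) only ¬key is left, so key = False.
In (¬heat ∨ light) only light is left, so light = True.
Set fog = True.
  then (¬fog ∨ key ∨ power) forces power = True.
  then (¬armed ∨ ¬power) forces armed = False.
  then (¬power ∨ ¬wind) forces wind = False.
All clauses satisfied.

fog=T, light=T, key=F, heat=T, power=T, armed=F, wind=F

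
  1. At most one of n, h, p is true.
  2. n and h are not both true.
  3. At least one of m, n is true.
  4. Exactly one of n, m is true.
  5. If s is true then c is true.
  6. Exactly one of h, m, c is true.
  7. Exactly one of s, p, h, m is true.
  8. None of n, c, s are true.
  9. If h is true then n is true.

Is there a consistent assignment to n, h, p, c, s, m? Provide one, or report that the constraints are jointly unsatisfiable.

n = False, h = False, p = False, c = False, s = False, m = True

  (1) {n, h, p}: 0 true — at most one ✓
  (2) n=F, h=F — not both ✓
  (3) {m, n}: 1 true — at least one ✓
  (4) {n, m}: 1 true — exactly one ✓
  (5) s=F ⇒ c: vacuous ✓
  (6) {h, m, c}: 1 true — exactly one ✓
  (7) {s, p, h, m}: 1 true — exactly one ✓
  (8) {n, c, s}: 0 true — none ✓
  (9) h=F ⇒ n: vacuous ✓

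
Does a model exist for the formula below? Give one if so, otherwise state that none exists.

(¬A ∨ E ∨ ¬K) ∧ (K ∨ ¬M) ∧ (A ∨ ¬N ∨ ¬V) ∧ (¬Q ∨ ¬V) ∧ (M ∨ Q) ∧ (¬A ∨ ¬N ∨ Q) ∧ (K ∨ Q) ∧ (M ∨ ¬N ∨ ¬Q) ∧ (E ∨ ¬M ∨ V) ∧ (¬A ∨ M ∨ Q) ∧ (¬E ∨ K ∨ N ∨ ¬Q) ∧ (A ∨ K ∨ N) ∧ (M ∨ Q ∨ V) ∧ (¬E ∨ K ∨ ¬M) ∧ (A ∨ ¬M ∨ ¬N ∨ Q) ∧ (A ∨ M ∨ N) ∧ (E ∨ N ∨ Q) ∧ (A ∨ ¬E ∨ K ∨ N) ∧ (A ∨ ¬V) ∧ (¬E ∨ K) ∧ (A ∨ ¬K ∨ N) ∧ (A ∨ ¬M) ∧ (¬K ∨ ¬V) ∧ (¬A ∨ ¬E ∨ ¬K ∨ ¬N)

Set Q = True.
  then (¬Q ∨ ¬V) forces V = False.
Try A = False:
  (A ∨ ¬M) forces M = False.
  (M ∨ ¬N ∨ ¬Q) forces N = False.
  clause (A ∨ M ∨ N) is falsified — backtrack.
So A = True.
Set K = True.
  then (¬A ∨ E ∨ ¬K) forces E = True.
  then (¬A ∨ ¬E ∨ ¬K ∨ ¬N) forces N = False.
Set M = True.
All clauses satisfied.

Q: True, V: False, A: True, K: True, E: True, N: False, M: True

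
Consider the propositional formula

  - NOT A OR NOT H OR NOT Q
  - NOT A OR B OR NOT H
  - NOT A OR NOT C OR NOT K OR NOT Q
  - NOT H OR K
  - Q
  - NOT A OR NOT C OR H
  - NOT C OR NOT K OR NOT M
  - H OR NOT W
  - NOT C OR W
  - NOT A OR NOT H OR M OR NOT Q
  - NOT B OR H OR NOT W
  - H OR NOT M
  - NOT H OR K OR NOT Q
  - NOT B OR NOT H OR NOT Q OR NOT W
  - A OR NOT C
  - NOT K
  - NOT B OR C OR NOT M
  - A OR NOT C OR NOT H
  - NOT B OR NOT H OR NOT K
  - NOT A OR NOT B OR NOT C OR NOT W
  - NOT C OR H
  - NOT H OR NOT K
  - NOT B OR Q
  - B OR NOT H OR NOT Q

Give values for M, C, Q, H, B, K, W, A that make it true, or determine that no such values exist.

M=F, C=F, Q=T, H=F, B=F, K=F, W=F, A=T

Unit clause (Q) forces Q = True.
Unit clause (NOT K) forces K = False.
In (NOT H OR K) only NOT H is left, so H = False.
In (H OR NOT W) only NOT W is left, so W = False.
In (NOT C OR W) only NOT C is left, so C = False.
In (H OR NOT M) only NOT M is left, so M = False.
Set B = False.
Set A = True.
All clauses satisfied.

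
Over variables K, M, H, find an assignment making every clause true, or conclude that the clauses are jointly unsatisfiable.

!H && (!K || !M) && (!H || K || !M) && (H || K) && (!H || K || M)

K = True, M = False, H = False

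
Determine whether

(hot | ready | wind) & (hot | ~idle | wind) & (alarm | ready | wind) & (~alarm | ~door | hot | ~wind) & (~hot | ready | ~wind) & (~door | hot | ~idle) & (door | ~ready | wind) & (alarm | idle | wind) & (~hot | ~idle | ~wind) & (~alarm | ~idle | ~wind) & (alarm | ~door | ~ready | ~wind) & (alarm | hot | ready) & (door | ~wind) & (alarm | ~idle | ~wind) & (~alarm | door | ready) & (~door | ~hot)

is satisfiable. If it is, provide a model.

Set ready = True.
Try wind = True:
  (door | ~wind) forces door = True.
  (alarm | ~door | ~ready | ~wind) forces alarm = True.
  (~alarm | ~door | hot | ~wind) forces hot = True.
  clause (~door | ~hot) is falsified — backtrack.
So wind = False.
  then (door | ~ready | wind) forces door = True.
  then (~door | ~hot) forces hot = False.
  then (hot | ~idle | wind) forces idle = False.
  then (alarm | idle | wind) forces alarm = True.
All clauses satisfied.

ready: True, wind: False, door: True, hot: False, idle: False, alarm: True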